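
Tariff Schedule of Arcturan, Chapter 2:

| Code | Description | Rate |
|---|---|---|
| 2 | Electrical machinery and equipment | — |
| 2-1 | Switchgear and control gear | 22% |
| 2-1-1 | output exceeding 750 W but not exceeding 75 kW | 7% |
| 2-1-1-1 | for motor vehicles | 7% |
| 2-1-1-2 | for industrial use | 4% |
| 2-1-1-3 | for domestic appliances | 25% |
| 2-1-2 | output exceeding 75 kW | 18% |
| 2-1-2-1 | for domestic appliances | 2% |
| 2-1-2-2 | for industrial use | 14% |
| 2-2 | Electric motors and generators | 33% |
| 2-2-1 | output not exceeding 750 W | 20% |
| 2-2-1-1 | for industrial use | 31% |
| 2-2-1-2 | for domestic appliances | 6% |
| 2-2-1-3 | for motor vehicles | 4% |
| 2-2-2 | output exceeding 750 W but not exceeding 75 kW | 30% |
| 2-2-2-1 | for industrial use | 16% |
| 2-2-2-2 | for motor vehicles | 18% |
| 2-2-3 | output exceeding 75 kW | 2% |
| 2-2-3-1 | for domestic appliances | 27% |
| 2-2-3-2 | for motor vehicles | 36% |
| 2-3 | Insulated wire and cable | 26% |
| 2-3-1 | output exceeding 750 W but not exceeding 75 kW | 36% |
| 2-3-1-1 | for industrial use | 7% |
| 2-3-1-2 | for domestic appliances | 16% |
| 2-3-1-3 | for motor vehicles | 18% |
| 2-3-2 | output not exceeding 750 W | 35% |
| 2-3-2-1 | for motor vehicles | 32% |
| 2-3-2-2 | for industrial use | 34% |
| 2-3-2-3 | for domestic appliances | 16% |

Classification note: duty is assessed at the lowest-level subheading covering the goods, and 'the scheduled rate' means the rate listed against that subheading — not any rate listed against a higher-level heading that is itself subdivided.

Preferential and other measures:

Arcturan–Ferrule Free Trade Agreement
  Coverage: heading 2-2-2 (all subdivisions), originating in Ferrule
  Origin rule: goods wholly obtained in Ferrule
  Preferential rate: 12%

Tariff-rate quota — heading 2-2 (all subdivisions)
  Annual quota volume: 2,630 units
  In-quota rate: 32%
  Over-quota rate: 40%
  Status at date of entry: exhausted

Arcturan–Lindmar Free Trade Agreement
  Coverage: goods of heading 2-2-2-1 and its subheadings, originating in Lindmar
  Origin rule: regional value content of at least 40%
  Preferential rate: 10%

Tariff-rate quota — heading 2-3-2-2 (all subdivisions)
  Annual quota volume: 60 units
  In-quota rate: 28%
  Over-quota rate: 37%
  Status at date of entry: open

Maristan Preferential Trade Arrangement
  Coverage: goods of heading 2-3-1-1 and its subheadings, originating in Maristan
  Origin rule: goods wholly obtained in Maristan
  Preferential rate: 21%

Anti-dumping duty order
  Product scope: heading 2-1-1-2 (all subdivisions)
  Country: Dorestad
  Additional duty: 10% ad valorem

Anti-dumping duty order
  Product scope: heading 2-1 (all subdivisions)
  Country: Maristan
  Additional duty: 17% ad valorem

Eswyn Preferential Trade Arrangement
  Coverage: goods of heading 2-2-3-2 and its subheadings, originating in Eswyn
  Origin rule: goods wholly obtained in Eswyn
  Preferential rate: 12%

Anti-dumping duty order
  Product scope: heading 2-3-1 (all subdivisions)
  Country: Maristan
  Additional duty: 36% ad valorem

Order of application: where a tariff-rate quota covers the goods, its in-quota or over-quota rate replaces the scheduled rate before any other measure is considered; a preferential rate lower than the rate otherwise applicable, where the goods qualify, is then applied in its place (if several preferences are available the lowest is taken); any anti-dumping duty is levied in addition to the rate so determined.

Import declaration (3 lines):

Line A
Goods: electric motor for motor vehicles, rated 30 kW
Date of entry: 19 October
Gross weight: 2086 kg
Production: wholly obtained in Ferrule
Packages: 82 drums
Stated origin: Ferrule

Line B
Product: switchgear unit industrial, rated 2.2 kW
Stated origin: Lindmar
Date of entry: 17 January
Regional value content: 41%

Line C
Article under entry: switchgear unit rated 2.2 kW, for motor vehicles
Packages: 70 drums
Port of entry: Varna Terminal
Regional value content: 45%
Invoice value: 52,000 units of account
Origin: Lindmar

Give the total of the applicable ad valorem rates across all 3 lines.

Line A: electric motor → 2-2; rated 30 kW → 2-2-2; for motor vehicles → 2-2-2-2. Scheduled 18%. quota on 2-2 exhausted → over-quota 40%; Ferrule agreement on 2-2-2: wholly obtained → 12% available; preferential 12%. → 12%.
Line B: switchgear unit → 2-1; rated 2.2 kW → 2-1-1; industrial → 2-1-1-2. Scheduled 4%. Lindmar agreement on 2-2-2-1: 2-1-1-2 not covered. → 4%.
Line C: switchgear unit → 2-1; rated 2.2 kW → 2-1-1; for motor vehicles → 2-1-1-1. Scheduled 7%. Lindmar agreement on 2-2-2-1: 2-1-1-1 not covered. → 7%.
Sum: 12% + 4% + 7% = 23%.

23%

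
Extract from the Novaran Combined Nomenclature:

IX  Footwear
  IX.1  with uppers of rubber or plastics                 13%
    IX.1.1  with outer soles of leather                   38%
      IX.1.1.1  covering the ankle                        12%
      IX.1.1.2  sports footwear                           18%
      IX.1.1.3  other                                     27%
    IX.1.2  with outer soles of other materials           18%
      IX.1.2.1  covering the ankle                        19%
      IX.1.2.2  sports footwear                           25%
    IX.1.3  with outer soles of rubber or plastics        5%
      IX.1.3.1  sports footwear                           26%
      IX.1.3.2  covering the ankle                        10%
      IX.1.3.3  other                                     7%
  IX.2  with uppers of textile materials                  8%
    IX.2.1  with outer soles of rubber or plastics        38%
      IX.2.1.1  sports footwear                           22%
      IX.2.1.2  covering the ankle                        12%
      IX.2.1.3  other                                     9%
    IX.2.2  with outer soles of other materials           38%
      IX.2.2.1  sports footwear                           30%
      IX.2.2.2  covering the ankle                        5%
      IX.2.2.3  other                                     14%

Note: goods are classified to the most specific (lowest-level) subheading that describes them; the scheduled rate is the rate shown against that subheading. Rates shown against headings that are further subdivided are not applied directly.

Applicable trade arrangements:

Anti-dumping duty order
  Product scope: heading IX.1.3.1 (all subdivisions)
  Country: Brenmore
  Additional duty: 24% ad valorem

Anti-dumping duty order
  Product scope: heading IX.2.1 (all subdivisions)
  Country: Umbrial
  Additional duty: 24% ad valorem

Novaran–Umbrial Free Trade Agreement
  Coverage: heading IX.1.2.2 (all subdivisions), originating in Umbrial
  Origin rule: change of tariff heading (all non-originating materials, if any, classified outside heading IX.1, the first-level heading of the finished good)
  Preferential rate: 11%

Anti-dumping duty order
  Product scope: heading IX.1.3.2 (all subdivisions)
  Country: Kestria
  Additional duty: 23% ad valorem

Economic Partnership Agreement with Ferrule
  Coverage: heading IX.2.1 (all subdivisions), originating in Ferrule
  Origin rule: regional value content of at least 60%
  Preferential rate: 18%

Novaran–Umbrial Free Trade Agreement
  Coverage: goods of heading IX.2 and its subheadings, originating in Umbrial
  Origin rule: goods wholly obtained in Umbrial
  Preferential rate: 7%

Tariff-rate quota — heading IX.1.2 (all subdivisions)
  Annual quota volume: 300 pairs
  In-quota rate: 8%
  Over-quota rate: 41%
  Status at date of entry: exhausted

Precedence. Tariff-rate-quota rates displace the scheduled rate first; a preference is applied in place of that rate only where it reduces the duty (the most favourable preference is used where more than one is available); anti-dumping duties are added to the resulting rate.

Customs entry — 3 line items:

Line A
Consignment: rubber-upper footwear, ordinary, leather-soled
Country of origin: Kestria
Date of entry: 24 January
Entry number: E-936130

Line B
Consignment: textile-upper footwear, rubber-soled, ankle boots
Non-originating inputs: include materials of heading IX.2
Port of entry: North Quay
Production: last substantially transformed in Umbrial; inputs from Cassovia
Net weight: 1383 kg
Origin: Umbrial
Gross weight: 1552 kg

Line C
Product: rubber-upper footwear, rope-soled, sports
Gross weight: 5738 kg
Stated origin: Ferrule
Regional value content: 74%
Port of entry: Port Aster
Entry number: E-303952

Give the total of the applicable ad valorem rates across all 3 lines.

104%

Line A: rubber-upper → IX.1; leather-soled → IX.1.1; ordinary → IX.1.1.3. Scheduled 27%. No special measure applies. → 27%.
Line B: textile-upper → IX.2; rubber-soled → IX.2.1; ankle boots → IX.2.1.2. Scheduled 12%. Umbrial agreement on IX.1.2.2: IX.2.1.2 not covered; Umbrial agreement on IX.2: not wholly obtained; anti-dumping (Umbrial, IX.2.1): +24%; total 12% + 24% = 36%. → 36%.
Line C: rubber-upper → IX.1; rope-soled → IX.1.2; sports → IX.1.2.2. Scheduled 25%. quota on IX.1.2 exhausted → over-quota 41%; Ferrule agreement on IX.2.1: IX.1.2.2 not covered. → 41%.
Sum: 27% + 36% + 41% = 104%.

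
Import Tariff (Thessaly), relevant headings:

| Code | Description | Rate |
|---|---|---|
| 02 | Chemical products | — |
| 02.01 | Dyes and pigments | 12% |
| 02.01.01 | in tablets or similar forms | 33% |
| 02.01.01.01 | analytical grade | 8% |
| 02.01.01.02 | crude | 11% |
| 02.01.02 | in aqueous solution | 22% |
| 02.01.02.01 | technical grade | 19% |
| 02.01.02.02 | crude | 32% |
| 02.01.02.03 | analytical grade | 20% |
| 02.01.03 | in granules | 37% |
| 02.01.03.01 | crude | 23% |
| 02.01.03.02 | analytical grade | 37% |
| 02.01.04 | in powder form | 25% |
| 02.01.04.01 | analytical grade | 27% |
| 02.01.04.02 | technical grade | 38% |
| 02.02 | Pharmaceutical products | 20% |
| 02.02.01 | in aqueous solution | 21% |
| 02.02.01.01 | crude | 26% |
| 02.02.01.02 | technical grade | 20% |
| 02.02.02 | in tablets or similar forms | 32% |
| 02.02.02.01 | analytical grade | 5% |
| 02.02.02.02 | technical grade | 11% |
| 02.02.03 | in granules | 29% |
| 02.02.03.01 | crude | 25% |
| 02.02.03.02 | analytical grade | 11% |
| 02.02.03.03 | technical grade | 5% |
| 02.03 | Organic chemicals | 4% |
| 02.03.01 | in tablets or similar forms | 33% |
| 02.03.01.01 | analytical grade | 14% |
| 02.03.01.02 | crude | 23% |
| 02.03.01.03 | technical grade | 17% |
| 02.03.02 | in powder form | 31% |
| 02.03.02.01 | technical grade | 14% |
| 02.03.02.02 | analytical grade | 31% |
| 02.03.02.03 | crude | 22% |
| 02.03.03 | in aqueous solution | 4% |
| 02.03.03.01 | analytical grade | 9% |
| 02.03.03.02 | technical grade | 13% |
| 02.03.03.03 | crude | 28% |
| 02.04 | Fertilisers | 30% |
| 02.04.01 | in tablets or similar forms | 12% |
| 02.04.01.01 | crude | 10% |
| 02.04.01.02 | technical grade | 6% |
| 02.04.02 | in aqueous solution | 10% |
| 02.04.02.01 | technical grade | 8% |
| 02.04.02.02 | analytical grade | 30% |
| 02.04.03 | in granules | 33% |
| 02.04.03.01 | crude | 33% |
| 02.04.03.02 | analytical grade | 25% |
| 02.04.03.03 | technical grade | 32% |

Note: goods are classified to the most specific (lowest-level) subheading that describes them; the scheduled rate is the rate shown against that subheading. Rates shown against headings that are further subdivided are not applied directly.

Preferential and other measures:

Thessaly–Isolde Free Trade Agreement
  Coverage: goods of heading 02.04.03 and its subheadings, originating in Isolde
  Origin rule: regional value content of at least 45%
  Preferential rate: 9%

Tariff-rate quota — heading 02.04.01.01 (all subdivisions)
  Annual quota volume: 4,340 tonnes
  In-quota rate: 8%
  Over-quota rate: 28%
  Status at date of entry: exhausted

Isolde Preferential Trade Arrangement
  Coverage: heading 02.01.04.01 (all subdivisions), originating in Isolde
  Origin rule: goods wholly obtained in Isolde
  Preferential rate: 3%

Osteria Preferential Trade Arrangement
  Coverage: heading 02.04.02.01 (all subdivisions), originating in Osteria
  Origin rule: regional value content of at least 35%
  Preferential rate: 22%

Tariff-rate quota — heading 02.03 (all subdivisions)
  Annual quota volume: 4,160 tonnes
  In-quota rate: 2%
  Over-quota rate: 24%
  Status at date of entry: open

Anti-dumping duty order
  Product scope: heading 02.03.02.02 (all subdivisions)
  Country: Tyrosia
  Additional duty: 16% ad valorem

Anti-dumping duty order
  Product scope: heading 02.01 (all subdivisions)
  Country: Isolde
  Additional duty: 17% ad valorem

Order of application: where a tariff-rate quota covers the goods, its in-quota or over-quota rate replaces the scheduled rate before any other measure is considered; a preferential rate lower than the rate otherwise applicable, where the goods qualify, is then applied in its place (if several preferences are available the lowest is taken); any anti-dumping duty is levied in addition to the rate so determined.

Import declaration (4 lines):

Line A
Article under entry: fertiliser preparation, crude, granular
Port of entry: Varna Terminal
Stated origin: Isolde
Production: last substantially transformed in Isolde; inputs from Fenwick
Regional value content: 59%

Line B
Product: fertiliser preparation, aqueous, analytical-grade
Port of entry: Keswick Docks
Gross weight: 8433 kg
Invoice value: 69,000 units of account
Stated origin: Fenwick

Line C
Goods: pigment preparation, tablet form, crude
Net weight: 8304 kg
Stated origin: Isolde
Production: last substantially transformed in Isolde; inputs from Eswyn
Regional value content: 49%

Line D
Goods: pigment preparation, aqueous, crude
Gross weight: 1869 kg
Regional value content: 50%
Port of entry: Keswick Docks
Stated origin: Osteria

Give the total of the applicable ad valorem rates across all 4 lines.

99%

Line A: fertiliser → 02.04; granular → 02.04.03; crude → 02.04.03.01. Scheduled 33%. Isolde agreement on 02.04.03: RVC ≥ 45% → 9% available; Isolde agreement on 02.01.04.01: 02.04.03.01 not covered; preferential 9%. → 9%.
Line B: fertiliser → 02.04; aqueous → 02.04.02; analytical-grade → 02.04.02.02. Scheduled 30%. No special measure applies. → 30%.
Line C: pigment → 02.01; tablet form → 02.01.01; crude → 02.01.01.02. Scheduled 11%. Isolde agreement on 02.04.03: 02.01.01.02 not covered; Isolde agreement on 02.01.04.01: 02.01.01.02 not covered; anti-dumping (Isolde, 02.01): +17%; total 11% + 17% = 28%. → 28%.
Line D: pigment → 02.01; aqueous → 02.01.02; crude → 02.01.02.02. Scheduled 32%. Osteria agreement on 02.04.02.01: 02.01.02.02 not covered. → 32%.
Sum: 9% + 30% + 28% + 32% = 99%.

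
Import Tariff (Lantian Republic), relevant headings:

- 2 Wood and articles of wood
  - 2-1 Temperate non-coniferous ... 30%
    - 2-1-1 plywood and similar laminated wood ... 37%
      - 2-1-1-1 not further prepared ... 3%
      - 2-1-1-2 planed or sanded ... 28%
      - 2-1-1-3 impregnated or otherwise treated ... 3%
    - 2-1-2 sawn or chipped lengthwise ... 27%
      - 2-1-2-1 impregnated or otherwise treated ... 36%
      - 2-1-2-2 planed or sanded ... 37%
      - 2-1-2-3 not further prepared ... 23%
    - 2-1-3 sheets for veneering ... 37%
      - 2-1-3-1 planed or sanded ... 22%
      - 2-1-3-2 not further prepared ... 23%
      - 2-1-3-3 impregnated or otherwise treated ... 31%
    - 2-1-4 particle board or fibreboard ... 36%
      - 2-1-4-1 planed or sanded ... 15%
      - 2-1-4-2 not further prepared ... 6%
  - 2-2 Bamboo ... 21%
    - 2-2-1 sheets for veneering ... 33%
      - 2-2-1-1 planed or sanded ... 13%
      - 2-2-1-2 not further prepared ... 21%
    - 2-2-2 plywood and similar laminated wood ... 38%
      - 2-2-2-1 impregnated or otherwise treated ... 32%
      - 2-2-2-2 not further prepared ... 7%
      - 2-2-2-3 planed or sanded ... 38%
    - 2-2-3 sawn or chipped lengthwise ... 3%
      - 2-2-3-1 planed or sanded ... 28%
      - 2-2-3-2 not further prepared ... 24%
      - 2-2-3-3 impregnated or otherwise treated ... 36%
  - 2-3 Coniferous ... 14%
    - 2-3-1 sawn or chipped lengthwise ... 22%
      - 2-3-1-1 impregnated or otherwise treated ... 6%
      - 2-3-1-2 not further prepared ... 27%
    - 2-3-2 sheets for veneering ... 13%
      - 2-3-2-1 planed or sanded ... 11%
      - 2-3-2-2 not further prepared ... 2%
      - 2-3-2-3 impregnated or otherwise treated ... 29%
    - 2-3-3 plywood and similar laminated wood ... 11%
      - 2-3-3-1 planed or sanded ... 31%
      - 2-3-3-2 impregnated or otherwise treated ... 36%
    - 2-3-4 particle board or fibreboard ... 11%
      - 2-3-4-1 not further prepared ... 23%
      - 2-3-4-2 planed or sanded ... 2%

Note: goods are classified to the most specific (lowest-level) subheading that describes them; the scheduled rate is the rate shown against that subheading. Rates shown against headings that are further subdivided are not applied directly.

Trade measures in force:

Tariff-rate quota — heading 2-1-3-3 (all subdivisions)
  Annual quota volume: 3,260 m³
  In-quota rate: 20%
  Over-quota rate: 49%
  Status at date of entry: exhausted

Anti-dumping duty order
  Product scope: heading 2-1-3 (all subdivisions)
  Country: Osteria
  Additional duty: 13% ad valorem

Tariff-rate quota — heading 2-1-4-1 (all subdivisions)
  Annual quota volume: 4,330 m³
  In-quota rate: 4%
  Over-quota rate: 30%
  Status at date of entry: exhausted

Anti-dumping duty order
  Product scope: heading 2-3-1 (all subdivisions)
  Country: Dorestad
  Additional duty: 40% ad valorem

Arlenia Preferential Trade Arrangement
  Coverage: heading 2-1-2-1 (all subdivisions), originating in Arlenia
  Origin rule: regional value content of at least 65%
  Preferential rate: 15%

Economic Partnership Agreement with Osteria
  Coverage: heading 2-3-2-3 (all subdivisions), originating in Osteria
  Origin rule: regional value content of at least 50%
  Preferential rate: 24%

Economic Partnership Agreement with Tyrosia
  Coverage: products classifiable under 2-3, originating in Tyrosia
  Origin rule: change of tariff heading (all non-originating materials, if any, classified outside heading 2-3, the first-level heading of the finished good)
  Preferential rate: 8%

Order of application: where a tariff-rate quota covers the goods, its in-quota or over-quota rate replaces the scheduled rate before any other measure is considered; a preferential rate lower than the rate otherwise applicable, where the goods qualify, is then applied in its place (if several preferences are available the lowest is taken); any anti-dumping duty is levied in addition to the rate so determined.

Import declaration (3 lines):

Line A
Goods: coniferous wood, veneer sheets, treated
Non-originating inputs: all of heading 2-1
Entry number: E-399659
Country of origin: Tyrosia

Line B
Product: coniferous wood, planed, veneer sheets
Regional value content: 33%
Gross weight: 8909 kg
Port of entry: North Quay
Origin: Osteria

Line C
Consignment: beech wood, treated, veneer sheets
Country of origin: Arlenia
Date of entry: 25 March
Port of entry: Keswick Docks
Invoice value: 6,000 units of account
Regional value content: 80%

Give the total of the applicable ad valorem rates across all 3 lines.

Line A: coniferous → 2-3; veneer sheets → 2-3-2; treated → 2-3-2-3. Scheduled 29%. Tyrosia agreement on 2-3: CTH met → 8% available; preferential 8%. → 8%.
Line B: coniferous → 2-3; veneer sheets → 2-3-2; planed → 2-3-2-1. Scheduled 11%. Osteria agreement on 2-3-2-3: 2-3-2-1 not covered. → 11%.
Line C: beech → 2-1; veneer sheets → 2-1-3; treated → 2-1-3-3. Scheduled 31%. quota on 2-1-3-3 exhausted → over-quota 49%; Arlenia agreement on 2-1-2-1: 2-1-3-3 not covered. → 49%.
Sum: 8% + 11% + 49% = 68%.

68%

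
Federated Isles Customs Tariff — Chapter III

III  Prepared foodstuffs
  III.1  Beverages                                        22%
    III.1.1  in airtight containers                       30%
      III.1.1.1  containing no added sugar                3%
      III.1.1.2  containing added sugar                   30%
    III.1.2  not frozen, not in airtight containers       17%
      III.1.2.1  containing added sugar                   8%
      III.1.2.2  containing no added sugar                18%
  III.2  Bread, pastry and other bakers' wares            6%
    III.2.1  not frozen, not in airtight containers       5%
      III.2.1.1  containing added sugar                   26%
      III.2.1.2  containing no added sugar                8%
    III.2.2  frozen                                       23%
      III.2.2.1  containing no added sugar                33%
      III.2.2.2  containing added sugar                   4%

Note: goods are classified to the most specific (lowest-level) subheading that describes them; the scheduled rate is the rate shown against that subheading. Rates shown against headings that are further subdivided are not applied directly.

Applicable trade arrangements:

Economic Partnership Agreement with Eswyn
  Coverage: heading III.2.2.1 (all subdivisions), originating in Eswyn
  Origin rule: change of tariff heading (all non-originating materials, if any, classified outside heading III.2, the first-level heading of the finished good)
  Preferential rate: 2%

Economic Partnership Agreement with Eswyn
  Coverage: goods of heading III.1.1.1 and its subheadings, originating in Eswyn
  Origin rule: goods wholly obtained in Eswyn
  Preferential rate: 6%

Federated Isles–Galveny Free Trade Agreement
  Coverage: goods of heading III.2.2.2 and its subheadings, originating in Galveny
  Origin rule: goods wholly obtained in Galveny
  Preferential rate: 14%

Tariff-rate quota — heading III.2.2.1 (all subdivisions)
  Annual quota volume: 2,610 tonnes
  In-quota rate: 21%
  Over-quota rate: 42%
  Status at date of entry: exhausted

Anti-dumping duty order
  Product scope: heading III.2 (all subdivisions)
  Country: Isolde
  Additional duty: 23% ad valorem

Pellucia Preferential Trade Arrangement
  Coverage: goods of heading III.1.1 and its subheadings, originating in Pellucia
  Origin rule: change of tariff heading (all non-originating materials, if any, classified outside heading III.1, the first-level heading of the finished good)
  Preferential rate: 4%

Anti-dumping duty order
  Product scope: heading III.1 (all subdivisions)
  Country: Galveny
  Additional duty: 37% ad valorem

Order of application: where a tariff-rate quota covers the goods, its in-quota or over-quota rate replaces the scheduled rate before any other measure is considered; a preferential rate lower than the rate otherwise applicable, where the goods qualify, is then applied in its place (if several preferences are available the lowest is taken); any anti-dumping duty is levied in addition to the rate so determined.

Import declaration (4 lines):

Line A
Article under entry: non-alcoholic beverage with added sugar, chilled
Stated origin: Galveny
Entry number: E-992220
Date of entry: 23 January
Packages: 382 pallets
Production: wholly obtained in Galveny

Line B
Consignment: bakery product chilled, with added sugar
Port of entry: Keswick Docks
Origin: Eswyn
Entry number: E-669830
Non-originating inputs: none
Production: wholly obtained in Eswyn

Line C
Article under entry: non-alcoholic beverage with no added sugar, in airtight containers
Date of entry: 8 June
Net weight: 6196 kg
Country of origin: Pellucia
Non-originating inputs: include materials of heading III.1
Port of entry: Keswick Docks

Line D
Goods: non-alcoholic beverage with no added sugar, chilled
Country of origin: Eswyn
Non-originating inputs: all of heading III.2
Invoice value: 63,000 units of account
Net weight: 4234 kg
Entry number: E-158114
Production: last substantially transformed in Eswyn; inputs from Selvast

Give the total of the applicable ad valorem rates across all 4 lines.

Line A: non-alcoholic beverage → III.1; chilled → III.1.2; with added sugar → III.1.2.1. Scheduled 8%. Galveny agreement on III.2.2.2: III.1.2.1 not covered; anti-dumping (Galveny, III.1): +37%; total 8% + 37% = 45%. → 45%.
Line B: bakery product → III.2; chilled → III.2.1; with added sugar → III.2.1.1. Scheduled 26%. Eswyn agreement on III.2.2.1: III.2.1.1 not covered; Eswyn agreement on III.1.1.1: III.2.1.1 not covered. → 26%.
Line C: non-alcoholic beverage → III.1; in airtight containers → III.1.1; with no added sugar → III.1.1.1. Scheduled 3%. Pellucia agreement on III.1.1: CTH not met. → 3%.
Line D: non-alcoholic beverage → III.1; chilled → III.1.2; with no added sugar → III.1.2.2. Scheduled 18%. Eswyn agreement on III.2.2.1: III.1.2.2 not covered; Eswyn agreement on III.1.1.1: III.1.2.2 not covered. → 18%.
Sum: 45% + 26% + 3% + 18% = 92%.

92%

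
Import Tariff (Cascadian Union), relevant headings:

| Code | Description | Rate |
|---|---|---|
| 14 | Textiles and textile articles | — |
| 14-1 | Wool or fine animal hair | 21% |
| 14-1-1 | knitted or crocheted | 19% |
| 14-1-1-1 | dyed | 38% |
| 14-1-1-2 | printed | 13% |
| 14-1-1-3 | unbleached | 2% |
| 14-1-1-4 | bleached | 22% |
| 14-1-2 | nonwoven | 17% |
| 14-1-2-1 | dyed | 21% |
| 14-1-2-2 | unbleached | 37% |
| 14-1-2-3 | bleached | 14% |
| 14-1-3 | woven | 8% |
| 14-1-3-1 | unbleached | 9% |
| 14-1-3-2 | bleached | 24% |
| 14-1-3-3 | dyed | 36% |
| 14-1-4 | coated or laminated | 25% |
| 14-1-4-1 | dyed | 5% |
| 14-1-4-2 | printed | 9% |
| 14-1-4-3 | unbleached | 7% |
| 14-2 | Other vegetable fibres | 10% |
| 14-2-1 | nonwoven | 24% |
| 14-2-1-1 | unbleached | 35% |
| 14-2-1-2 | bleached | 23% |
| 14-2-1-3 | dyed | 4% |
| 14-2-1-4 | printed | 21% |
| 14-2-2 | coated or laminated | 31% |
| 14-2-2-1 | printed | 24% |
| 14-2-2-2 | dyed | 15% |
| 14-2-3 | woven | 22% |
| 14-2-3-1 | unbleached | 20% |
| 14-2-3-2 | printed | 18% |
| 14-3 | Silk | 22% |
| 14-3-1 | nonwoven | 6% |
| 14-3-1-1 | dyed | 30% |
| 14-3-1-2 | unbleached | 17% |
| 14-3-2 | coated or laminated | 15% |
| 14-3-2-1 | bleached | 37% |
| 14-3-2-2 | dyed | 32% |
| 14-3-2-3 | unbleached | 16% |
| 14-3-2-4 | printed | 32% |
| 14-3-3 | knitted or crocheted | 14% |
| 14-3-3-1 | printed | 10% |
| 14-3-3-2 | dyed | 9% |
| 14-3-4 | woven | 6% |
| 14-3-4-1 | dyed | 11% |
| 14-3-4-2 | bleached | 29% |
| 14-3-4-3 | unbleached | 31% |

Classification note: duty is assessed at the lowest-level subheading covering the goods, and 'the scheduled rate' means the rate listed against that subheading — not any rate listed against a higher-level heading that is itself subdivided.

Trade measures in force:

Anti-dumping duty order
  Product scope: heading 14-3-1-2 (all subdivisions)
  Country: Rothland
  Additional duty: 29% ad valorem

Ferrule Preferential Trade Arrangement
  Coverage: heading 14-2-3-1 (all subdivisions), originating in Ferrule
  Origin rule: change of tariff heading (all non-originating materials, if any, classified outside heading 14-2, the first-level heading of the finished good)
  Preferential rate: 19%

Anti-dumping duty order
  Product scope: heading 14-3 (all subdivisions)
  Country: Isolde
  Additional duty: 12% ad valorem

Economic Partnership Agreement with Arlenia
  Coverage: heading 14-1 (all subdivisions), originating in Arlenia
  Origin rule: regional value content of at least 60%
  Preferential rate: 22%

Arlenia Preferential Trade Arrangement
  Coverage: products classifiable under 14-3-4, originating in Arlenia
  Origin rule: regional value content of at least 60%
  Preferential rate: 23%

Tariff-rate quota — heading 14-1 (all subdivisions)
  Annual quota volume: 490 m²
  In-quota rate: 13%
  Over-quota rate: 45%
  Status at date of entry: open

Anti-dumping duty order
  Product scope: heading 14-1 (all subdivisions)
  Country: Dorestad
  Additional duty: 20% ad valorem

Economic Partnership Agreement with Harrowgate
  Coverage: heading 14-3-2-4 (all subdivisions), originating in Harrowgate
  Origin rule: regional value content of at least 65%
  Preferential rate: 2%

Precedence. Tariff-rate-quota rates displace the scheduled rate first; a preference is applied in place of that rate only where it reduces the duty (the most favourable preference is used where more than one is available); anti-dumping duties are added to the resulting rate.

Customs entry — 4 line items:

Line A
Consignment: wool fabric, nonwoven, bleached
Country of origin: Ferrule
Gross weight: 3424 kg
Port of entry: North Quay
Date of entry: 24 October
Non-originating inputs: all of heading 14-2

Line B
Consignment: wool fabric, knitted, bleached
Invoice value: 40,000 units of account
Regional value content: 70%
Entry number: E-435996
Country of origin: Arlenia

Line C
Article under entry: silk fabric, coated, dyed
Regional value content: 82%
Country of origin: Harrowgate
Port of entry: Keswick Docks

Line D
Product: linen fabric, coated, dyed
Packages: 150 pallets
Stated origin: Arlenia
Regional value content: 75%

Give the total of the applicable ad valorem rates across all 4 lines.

Line A: wool → 14-1; nonwoven → 14-1-2; bleached → 14-1-2-3. Scheduled 14%. quota on 14-1 open → in-quota 13%; Ferrule agreement on 14-2-3-1: 14-1-2-3 not covered. → 13%.
Line B: wool → 14-1; knitted → 14-1-1; bleached → 14-1-1-4. Scheduled 22%. quota on 14-1 open → in-quota 13%; Arlenia agreement on 14-1: RVC ≥ 60% → 22% available; Arlenia agreement on 14-3-4: 14-1-1-4 not covered; preference 22% not lower than 13% → no reduction. → 13%.
Line C: silk → 14-3; coated → 14-3-2; dyed → 14-3-2-2. Scheduled 32%. Harrowgate agreement on 14-3-2-4: 14-3-2-2 not covered. → 32%.
Line D: linen → 14-2; coated → 14-2-2; dyed → 14-2-2-2. Scheduled 15%. Arlenia agreement on 14-1: 14-2-2-2 not covered; Arlenia agreement on 14-3-4: 14-2-2-2 not covered. → 15%.
Sum: 13% + 13% + 32% + 15% = 73%.

73%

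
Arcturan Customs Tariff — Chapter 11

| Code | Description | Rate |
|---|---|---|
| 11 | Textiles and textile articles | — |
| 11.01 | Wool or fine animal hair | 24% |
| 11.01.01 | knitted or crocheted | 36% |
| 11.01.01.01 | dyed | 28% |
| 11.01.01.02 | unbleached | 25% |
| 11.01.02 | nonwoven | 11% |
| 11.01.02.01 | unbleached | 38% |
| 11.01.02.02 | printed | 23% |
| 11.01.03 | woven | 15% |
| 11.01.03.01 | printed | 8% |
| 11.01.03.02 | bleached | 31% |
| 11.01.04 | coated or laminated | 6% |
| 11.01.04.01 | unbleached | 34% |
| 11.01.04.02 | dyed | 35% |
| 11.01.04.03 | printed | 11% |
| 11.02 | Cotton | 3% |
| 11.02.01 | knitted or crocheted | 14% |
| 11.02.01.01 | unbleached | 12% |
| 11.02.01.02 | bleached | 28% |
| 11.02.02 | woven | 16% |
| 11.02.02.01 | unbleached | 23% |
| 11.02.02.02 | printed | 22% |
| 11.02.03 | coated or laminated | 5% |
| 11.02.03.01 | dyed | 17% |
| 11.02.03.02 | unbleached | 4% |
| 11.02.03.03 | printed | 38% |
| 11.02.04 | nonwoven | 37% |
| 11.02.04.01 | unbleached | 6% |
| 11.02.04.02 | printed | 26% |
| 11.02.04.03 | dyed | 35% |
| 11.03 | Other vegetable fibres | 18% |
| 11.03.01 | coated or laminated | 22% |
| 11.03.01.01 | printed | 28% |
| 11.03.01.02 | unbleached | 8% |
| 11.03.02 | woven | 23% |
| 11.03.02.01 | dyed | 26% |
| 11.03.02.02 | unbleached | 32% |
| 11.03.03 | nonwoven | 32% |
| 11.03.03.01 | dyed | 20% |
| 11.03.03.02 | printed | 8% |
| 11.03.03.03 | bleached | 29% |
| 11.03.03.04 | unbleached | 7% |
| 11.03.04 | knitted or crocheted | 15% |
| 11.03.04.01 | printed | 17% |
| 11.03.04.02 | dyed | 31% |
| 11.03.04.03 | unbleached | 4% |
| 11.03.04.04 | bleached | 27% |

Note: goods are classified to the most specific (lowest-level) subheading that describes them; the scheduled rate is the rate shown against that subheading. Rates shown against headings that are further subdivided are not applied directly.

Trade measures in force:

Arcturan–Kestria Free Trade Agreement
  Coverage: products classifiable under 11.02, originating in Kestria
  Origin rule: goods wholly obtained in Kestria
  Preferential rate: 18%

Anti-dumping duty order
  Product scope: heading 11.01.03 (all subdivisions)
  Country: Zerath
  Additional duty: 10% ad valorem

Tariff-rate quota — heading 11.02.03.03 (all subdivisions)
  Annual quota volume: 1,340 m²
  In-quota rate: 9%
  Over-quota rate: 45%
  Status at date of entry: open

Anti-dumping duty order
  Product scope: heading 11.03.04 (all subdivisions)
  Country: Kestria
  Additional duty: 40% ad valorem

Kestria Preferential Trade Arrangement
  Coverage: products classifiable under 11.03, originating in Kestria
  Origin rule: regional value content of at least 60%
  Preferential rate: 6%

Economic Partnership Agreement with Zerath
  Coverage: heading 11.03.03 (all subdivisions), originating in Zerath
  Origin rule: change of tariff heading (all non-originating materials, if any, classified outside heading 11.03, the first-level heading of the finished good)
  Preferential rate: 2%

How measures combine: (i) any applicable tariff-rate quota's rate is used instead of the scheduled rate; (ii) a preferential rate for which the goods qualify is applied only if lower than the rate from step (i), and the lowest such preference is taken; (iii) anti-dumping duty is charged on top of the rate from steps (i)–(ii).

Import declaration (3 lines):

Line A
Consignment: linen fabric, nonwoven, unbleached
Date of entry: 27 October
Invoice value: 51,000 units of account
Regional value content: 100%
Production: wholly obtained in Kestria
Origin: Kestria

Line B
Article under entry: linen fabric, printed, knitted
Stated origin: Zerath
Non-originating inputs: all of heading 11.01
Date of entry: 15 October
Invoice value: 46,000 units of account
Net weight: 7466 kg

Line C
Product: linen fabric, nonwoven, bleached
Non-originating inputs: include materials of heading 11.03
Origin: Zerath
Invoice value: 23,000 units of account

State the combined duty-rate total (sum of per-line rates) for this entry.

Line A: linen → 11.03; nonwoven → 11.03.03; unbleached → 11.03.03.04. Scheduled 7%. Kestria agreement on 11.02: 11.03.03.04 not covered; Kestria agreement on 11.03: RVC ≥ 60% → 6% available; preferential 6%. → 6%.
Line B: linen → 11.03; knitted → 11.03.04; printed → 11.03.04.01. Scheduled 17%. Zerath agreement on 11.03.03: 11.03.04.01 not covered. → 17%.
Line C: linen → 11.03; nonwoven → 11.03.03; bleached → 11.03.03.03. Scheduled 29%. Zerath agreement on 11.03.03: CTH not met. → 29%.
Sum: 6% + 17% + 29% = 52%.

52%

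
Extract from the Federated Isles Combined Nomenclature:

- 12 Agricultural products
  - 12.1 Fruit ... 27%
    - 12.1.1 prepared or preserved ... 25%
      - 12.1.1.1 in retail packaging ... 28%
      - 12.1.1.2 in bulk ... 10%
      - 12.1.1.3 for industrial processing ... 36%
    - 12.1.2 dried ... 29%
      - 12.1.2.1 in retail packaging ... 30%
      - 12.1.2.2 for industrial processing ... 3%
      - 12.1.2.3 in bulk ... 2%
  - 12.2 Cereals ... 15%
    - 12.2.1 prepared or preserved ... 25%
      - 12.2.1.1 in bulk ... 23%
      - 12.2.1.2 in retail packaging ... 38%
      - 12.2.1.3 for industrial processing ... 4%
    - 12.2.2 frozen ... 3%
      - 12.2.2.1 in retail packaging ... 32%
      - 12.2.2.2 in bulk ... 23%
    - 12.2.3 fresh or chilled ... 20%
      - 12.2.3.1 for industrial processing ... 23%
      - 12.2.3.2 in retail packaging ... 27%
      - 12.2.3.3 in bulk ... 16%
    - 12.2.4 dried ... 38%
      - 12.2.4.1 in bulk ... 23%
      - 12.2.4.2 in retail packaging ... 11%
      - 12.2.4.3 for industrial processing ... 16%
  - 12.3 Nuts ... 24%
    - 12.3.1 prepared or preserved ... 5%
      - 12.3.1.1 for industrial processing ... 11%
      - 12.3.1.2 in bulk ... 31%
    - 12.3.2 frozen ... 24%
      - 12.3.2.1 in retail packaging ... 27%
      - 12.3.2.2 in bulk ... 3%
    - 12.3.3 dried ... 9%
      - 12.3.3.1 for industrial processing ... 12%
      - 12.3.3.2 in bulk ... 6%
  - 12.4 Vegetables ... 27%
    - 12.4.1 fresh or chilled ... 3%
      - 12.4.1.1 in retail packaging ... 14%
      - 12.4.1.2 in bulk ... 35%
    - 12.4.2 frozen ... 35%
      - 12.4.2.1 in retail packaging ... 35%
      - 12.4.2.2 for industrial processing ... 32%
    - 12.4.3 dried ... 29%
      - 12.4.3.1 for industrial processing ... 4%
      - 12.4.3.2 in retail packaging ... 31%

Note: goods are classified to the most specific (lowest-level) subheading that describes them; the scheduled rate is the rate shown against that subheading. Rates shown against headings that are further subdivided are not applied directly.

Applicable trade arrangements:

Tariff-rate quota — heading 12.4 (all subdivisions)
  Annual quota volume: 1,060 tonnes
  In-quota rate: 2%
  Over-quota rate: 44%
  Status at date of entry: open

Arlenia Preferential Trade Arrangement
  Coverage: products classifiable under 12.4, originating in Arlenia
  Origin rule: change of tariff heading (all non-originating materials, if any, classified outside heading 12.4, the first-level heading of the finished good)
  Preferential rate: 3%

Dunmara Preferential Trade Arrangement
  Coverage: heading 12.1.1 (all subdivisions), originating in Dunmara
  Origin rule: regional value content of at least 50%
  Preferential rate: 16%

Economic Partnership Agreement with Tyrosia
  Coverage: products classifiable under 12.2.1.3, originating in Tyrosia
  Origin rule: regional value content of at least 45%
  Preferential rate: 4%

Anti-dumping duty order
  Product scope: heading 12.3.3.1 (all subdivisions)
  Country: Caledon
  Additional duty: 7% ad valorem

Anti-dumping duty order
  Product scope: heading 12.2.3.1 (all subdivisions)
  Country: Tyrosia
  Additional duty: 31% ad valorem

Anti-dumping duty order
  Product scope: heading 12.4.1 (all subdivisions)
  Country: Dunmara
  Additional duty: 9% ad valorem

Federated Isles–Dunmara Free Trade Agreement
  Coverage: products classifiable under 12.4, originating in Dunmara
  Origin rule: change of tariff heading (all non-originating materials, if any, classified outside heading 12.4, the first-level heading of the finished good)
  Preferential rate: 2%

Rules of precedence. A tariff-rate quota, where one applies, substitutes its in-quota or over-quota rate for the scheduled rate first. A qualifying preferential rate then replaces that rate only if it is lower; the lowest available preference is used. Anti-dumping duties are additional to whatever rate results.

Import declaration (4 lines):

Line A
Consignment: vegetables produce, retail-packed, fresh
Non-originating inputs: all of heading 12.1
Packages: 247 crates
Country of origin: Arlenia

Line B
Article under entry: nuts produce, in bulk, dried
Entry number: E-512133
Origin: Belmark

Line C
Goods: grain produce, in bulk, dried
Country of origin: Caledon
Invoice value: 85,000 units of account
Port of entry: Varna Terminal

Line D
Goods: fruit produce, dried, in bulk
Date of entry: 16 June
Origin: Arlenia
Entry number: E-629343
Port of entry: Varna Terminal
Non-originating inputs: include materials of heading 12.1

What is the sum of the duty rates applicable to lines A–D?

33%

Line A: vegetables → 12.4; fresh → 12.4.1; retail-packed → 12.4.1.1. Scheduled 14%. quota on 12.4 open → in-quota 2%; Arlenia agreement on 12.4: CTH met → 3% available; preference 3% not lower than 2% → no reduction. → 2%.
Line B: nuts → 12.3; dried → 12.3.3; in bulk → 12.3.3.2. Scheduled 6%. No special measure applies. → 6%.
Line C: grain → 12.2; dried → 12.2.4; in bulk → 12.2.4.1. Scheduled 23%. No special measure applies. → 23%.
Line D: fruit → 12.1; dried → 12.1.2; in bulk → 12.1.2.3. Scheduled 2%. Arlenia agreement on 12.4: 12.1.2.3 not covered. → 2%.
Sum: 2% + 6% + 23% + 2% = 33%.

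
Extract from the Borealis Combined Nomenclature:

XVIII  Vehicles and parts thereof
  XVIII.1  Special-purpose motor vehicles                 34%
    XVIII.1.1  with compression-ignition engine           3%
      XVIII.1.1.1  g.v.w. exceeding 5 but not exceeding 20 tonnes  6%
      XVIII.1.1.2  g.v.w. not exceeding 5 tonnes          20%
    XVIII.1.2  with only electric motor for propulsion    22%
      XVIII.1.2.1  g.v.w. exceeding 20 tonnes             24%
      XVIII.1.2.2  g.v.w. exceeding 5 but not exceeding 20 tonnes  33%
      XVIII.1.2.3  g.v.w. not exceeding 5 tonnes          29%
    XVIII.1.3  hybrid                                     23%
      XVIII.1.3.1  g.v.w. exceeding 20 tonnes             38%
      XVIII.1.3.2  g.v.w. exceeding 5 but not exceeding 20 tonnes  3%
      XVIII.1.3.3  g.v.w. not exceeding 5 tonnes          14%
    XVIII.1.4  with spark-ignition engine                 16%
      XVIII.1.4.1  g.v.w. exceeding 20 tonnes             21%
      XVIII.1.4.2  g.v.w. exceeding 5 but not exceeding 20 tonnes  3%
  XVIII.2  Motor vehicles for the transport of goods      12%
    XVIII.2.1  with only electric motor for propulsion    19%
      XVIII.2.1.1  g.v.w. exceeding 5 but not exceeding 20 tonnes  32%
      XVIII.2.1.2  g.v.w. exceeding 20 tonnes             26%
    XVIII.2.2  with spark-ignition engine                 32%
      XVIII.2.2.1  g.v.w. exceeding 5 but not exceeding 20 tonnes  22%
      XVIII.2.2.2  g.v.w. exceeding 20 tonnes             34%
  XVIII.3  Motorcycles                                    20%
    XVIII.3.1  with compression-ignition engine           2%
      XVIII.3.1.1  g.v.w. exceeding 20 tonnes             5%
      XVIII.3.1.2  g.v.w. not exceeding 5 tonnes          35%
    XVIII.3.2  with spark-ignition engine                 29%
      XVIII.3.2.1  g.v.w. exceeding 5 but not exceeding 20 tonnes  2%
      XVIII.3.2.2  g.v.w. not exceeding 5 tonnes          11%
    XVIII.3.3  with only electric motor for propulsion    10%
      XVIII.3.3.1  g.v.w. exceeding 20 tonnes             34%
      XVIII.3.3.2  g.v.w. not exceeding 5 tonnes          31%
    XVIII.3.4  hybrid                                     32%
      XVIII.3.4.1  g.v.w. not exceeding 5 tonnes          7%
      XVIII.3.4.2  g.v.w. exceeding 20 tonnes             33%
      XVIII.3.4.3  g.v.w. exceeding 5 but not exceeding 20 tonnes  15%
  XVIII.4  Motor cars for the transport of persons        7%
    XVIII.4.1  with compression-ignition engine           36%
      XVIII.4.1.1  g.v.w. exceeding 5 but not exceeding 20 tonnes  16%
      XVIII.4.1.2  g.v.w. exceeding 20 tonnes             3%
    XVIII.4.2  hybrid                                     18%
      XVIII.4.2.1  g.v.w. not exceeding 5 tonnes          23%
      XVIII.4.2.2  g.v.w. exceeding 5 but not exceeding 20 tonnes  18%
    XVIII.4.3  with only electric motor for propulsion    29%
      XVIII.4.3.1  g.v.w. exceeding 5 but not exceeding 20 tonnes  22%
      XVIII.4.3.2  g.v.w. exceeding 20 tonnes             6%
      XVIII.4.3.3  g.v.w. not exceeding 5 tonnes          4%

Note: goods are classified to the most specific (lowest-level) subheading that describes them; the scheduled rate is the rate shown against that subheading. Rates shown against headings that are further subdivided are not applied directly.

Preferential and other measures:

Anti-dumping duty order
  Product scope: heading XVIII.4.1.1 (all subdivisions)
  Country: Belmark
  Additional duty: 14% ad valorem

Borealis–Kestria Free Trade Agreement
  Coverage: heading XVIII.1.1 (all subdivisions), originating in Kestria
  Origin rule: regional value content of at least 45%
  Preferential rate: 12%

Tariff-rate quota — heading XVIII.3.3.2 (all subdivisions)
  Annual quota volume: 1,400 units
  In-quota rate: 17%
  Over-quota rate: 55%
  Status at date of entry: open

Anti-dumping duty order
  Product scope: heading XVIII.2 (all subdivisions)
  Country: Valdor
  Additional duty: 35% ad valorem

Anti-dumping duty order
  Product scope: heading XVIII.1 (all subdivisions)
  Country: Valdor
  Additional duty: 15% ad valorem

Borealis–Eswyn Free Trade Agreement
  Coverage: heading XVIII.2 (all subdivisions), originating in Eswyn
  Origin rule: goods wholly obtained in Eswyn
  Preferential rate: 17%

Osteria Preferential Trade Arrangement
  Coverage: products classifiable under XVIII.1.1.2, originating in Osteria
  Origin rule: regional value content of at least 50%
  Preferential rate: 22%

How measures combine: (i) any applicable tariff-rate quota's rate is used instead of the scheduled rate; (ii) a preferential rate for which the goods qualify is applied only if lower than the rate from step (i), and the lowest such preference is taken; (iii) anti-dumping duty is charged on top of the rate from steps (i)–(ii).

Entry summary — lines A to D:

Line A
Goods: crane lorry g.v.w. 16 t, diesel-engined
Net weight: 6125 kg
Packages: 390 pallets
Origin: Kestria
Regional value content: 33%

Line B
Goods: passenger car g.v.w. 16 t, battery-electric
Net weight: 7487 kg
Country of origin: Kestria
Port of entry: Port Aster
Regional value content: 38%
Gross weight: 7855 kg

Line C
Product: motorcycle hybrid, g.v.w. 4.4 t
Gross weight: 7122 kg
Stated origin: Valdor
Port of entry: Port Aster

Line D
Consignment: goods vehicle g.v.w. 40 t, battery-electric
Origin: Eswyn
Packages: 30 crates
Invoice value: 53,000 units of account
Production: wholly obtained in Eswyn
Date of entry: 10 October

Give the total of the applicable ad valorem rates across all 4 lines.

52%

Line A: crane lorry → XVIII.1; diesel-engined → XVIII.1.1; g.v.w. 16 t → XVIII.1.1.1. Scheduled 6%. Kestria agreement on XVIII.1.1: RVC < 45%. → 6%.
Line B: passenger car → XVIII.4; battery-electric → XVIII.4.3; g.v.w. 16 t → XVIII.4.3.1. Scheduled 22%. Kestria agreement on XVIII.1.1: XVIII.4.3.1 not covered. → 22%.
Line C: motorcycle → XVIII.3; hybrid → XVIII.3.4; g.v.w. 4.4 t → XVIII.3.4.1. Scheduled 7%. No special measure applies. → 7%.
Line D: goods vehicle → XVIII.2; battery-electric → XVIII.2.1; g.v.w. 40 t → XVIII.2.1.2. Scheduled 26%. Eswyn agreement on XVIII.2: wholly obtained → 17% available; preferential 17%. → 17%.
Sum: 6% + 22% + 7% + 17% = 52%.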